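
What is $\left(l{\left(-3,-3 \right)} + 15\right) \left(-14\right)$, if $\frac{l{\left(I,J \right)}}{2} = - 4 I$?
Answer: $-546$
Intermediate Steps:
$l{\left(I,J \right)} = - 8 I$ ($l{\left(I,J \right)} = 2 \left(- 4 I\right) = - 8 I$)
$\left(l{\left(-3,-3 \right)} + 15\right) \left(-14\right) = \left(\left(-8\right) \left(-3\right) + 15\right) \left(-14\right) = \left(24 + 15\right) \left(-14\right) = 39 \left(-14\right) = -546$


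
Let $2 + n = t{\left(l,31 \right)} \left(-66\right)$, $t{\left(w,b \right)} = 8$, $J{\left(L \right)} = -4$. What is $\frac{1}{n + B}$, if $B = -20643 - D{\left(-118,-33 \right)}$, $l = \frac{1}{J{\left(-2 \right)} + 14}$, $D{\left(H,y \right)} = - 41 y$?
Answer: $- \frac{1}{22526} \approx -4.4393 \cdot 10^{-5}$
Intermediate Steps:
$l = \frac{1}{10}$ ($l = \frac{1}{-4 + 14} = \frac{1}{10} \approx 0.1$)
$n = -530$ ($n = -2 + 8 \left(-66\right) = -2 - 528 = -530$)
$B = -21996$ ($B = -20643 - \left(-41\right) \left(-33\right) = -20643 - 1353 = -21996$)
$\frac{1}{n + B} = \frac{1}{-530 - 21996} = \frac{1}{-22526} = - \frac{1}{22526}$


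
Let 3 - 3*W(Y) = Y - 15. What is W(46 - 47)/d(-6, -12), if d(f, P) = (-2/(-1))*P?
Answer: -19/72 ≈ -0.26389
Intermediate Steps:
d(f, P) = 2*P (d(f, P) = (-2*(-1))*P = 2*P)
W(Y) = 6 - Y/3 (W(Y) = 1 - (Y - 15)/3 = 1 - (-15 + Y)/3 = 1 + (5 - Y/3) = 6 - Y/3)
W(46 - 47)/d(-6, -12) = (6 - (46 - 47)/3)/((2*(-12))) = (6 - ⅓*(-1))/(-24) = (6 + ⅓)*(-1/24) = (19/3)*(-1/24) = -19/72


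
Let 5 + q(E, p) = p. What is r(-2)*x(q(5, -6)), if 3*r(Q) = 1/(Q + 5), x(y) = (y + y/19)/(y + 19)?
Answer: -55/342 ≈ -0.16082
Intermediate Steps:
q(E, p) = -5 + p
x(y) = 20*y/(19*(19 + y)) (x(y) = (y + y*(1/19))/(19 + y) = (y + y/19)/(19 + y) = (20*y/19)/(19 + y) = 20*y/(19*(19 + y)))
r(Q) = 1/(3*(5 + Q)) (r(Q) = 1/(3*(Q + 5)) = 1/(3*(5 + Q)))
r(-2)*x(q(5, -6)) = (1/(3*(5 - 2)))*(20*(-5 - 6)/(19*(19 + (-5 - 6)))) = ((⅓)/3)*((20/19)*(-11)/(19 - 11)) = ((⅓)*(⅓))*((20/19)*(-11)/8) = ((20/19)*(-11)*(⅛))/9 = (⅑)*(-55/38) = -55/342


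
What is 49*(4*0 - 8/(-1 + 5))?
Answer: -98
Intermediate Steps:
49*(4*0 - 8/(-1 + 5)) = 49*(0 - 8/4) = 49*(0 + (1/4)*(-8)) = 49*(0 - 2) = 49*(-2) = -98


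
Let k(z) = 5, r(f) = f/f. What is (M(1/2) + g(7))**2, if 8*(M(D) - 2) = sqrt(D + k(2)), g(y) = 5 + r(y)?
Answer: 8203/128 + sqrt(22) ≈ 68.776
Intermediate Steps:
r(f) = 1
g(y) = 6 (g(y) = 5 + 1 = 6)
M(D) = 2 + sqrt(5 + D)/8 (M(D) = 2 + sqrt(D + 5)/8 = 2 + sqrt(5 + D)/8)
(M(1/2) + g(7))**2 = ((2 + sqrt(5 + 1/2)/8) + 6)**2 = ((2 + sqrt(11/2)/8) + 6)**2 = ((2 + (sqrt(22)/2)/8) + 6)**2 = ((2 + sqrt(22)/16) + 6)**2 = (8 + sqrt(22)/16)**2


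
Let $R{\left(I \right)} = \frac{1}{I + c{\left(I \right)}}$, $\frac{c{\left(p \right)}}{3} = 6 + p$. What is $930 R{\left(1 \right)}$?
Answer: $\frac{465}{11} \approx 42.273$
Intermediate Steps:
$c{\left(p \right)} = 18 + 3 p$ ($c{\left(p \right)} = 3 \left(6 + p\right) = 18 + 3 p$)
$R{\left(I \right)} = \frac{1}{18 + 4 I}$ ($R{\left(I \right)} = \frac{1}{I + \left(18 + 3 I\right)} = \frac{1}{18 + 4 I}$)
$930 R{\left(1 \right)} = 930 \frac{1}{2 \left(9 + 2 \cdot 1\right)} = 930 \frac{1}{2 \left(9 + 2\right)} = 930 \frac{1}{2 \cdot 11} = 930 \cdot \frac{1}{2} \cdot \frac{1}{11} = 930 \cdot \frac{1}{22} = \frac{465}{11}$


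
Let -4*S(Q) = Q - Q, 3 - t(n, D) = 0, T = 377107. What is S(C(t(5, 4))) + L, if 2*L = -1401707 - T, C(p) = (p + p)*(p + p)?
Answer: -889407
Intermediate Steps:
t(n, D) = 3 (t(n, D) = 3 - 1*0 = 3 + 0 = 3)
C(p) = 4*p² (C(p) = (2*p)*(2*p) = 4*p²)
S(Q) = 0 (S(Q) = -(Q - Q)/4 = -¼*0 = 0)
L = -889407 (L = (-1401707 - 1*377107)/2 = (-1401707 - 377107)/2 = (½)*(-1778814) = -889407)
S(C(t(5, 4))) + L = 0 - 889407 = -889407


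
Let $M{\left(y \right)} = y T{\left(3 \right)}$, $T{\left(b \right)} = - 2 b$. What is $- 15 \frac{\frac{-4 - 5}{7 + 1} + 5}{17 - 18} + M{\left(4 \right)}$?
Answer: $\frac{273}{8} \approx 34.125$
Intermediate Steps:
$M{\left(y \right)} = - 6 y$ ($M{\left(y \right)} = y \left(\left(-2\right) 3\right) = y \left(-6\right) = - 6 y$)
$- 15 \frac{\frac{-4 - 5}{7 + 1} + 5}{17 - 18} + M{\left(4 \right)} = - 15 \frac{\frac{-4 - 5}{7 + 1} + 5}{17 - 18} - 24 = - 15 \frac{- \frac{9}{8} + 5}{-1} - 24 = - 15 \left(\left(-9\right) \frac{1}{8} + 5\right) \left(-1\right) - 24 = - 15 \left(- \frac{9}{8} + 5\right) \left(-1\right) - 24 = - 15 \cdot \frac{31}{8} \left(-1\right) - 24 = \left(-15\right) \left(- \frac{31}{8}\right) - 24 = \frac{465}{8} - 24 = \frac{273}{8}$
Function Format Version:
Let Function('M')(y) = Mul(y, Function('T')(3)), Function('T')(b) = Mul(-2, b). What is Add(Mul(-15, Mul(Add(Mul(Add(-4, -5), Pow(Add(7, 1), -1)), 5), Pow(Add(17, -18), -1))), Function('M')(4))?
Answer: Rational(273, 8) ≈ 34.125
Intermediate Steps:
Function('M')(y) = Mul(-6, y) (Function('M')(y) = Mul(y, Mul(-2, 3)) = Mul(y, -6) = Mul(-6, y))
Add(Mul(-15, Mul(Add(Mul(Add(-4, -5), Pow(Add(7, 1), -1)), 5), Pow(Add(17, -18), -1))), Function('M')(4)) = Add(Mul(-15, Mul(Add(Mul(Add(-4, -5), Pow(Add(7, 1), -1)), 5), Pow(Add(17, -18), -1))), Mul(-6, 4)) = Add(Mul(-15, Mul(Add(Mul(-9, Pow(8, -1)), 5), Pow(-1, -1))), -24) = Add(Mul(-15, Mul(Add(Mul(-9, Rational(1, 8)), 5), -1)), -24) = Add(Mul(-15, Mul(Add(Rational(-9, 8), 5), -1)), -24) = Add(Mul(-15, Mul(Rational(31, 8), -1)), -24) = Add(Mul(-15, Rational(-31, 8)), -24) = Add(Rational(465, 8), -24) = Rational(273, 8)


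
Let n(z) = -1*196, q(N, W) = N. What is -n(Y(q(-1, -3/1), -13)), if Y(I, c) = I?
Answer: 196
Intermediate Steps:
n(z) = -196
-n(Y(q(-1, -3/1), -13)) = -1*(-196) = 196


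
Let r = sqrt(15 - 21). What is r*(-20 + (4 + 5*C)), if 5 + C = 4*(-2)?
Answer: -81*I*sqrt(6) ≈ -198.41*I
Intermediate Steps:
C = -13 (C = -5 + 4*(-2) = -5 - 8 = -13)
r = I*sqrt(6) (r = sqrt(-6) = I*sqrt(6) ≈ 2.4495*I)
r*(-20 + (4 + 5*C)) = (I*sqrt(6))*(-20 + (4 + 5*(-13))) = (I*sqrt(6))*(-20 + (4 - 65)) = (I*sqrt(6))*(-20 - 61) = (I*sqrt(6))*(-81) = -81*I*sqrt(6)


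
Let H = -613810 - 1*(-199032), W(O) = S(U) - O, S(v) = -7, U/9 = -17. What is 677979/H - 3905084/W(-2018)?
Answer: -1621106347121/834118558 ≈ -1943.5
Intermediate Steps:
U = -153 (U = 9*(-17) = -153)
W(O) = -7 - O
H = -414778 (H = -613810 + 199032 = -414778)
677979/H - 3905084/W(-2018) = 677979/(-414778) - 3905084/(-7 - 1*(-2018)) = 677979*(-1/414778) - 3905084/(-7 + 2018) = -677979/414778 - 3905084/2011 = -1621106347121/834118558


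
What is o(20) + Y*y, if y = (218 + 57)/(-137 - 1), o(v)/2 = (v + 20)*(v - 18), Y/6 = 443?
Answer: -118145/23 ≈ -5136.7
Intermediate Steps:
Y = 2658 (Y = 6*443 = 2658)
o(v) = 2*(-18 + v)*(20 + v) (o(v) = 2*((v + 20)*(v - 18)) = 2*((20 + v)*(-18 + v)) = 2*((-18 + v)*(20 + v)) = 2*(-18 + v)*(20 + v))
y = -275/138 (y = 275/(-138) = 275*(-1/138) = -275/138 ≈ -1.9928)
o(20) + Y*y = (-720 + 2*20² + 4*20) + 2658*(-275/138) = (-720 + 2*400 + 80) - 121825/23 = (-720 + 800 + 80) - 121825/23 = 160 - 121825/23 = -118145/23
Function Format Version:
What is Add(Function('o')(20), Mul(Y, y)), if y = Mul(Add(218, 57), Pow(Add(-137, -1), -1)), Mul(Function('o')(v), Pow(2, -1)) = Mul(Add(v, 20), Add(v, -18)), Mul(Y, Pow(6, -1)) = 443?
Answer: Rational(-118145, 23) ≈ -5136.7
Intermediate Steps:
Y = 2658 (Y = Mul(6, 443) = 2658)
Function('o')(v) = Mul(2, Add(-18, v), Add(20, v)) (Function('o')(v) = Mul(2, Mul(Add(v, 20), Add(v, -18))) = Mul(2, Mul(Add(20, v), Add(-18, v))) = Mul(2, Mul(Add(-18, v), Add(20, v))) = Mul(2, Add(-18, v), Add(20, v)))
y = Rational(-275, 138) (y = Mul(275, Pow(-138, -1)) = Mul(275, Rational(-1, 138)) = Rational(-275, 138) ≈ -1.9928)
Add(Function('o')(20), Mul(Y, y)) = Add(Add(-720, Mul(2, Pow(20, 2)), Mul(4, 20)), Mul(2658, Rational(-275, 138))) = Add(Add(-720, Mul(2, 400), 80), Rational(-121825, 23)) = Add(Add(-720, 800, 80), Rational(-121825, 23)) = Add(160, Rational(-121825, 23)) = Rational(-118145, 23)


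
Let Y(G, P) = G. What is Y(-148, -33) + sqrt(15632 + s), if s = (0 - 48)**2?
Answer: -148 + 4*sqrt(1121) ≈ -14.075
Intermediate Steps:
s = 2304 (s = (-48)**2 = 2304)
Y(-148, -33) + sqrt(15632 + s) = -148 + sqrt(15632 + 2304) = -148 + sqrt(17936) = -148 + 4*sqrt(1121)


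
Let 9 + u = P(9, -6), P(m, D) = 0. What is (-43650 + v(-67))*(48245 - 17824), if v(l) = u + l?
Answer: -1330188646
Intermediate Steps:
u = -9 (u = -9 + 0 = -9)
v(l) = -9 + l
(-43650 + v(-67))*(48245 - 17824) = (-43650 + (-9 - 67))*(48245 - 17824) = (-43650 - 76)*30421 = -43726*30421 = -1330188646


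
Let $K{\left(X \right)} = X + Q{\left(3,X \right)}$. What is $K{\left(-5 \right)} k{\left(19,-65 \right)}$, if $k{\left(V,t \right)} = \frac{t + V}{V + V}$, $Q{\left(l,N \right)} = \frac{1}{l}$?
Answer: $\frac{322}{57} \approx 5.6491$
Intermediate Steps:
$K{\left(X \right)} = \frac{1}{3} + X$ ($K{\left(X \right)} = X + \frac{1}{3} = \frac{1}{3} + X$)
$k{\left(V,t \right)} = \frac{V + t}{2 V}$
$K{\left(-5 \right)} k{\left(19,-65 \right)} = \left(\frac{1}{3} - 5\right) \frac{19 - 65}{2 \cdot 19} = - \frac{14 \cdot \frac{1}{2} \cdot \frac{1}{19} \left(-46\right)}{3} = \left(- \frac{14}{3}\right) \left(- \frac{23}{19}\right) = \frac{322}{57}$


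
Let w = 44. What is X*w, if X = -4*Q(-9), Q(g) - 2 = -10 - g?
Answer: -176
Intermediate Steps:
Q(g) = -8 - g (Q(g) = 2 + (-10 - g) = -8 - g)
X = -4 (X = -4*(-8 - 1*(-9)) = -4*(-8 + 9) = -4*1 = -4)
X*w = -4*44 = -176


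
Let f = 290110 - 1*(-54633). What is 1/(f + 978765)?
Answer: 1/1323508 ≈ 7.5557e-7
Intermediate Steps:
f = 344743 (f = 290110 + 54633 = 344743)
1/(f + 978765) = 1/(344743 + 978765) = 1/1323508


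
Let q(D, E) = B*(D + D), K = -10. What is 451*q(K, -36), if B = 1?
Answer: -9020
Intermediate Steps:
q(D, E) = 2*D (q(D, E) = 1*(D + D) = 1*(2*D) = 2*D)
451*q(K, -36) = 451*(2*(-10)) = 451*(-20) = -9020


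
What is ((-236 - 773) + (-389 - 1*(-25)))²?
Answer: 1885129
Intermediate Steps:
((-236 - 773) + (-389 - 1*(-25)))² = (-1009 + (-389 + 25))² = (-1009 - 364)² = (-1373)² = 1885129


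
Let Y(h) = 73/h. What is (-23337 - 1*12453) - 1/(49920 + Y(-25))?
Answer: -44663307355/1247927 ≈ -35790.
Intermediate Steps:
(-23337 - 1*12453) - 1/(49920 + Y(-25)) = (-23337 - 1*12453) - 1/(49920 + 73/(-25)) = (-23337 - 12453) - 1/(49920 + 73*(-1/25)) = -35790 - 1/(49920 - 73/25) = -35790 - 1/1247927/25 = -35790 - 1*25/1247927 = -35790 - 25/1247927 = -44663307355/1247927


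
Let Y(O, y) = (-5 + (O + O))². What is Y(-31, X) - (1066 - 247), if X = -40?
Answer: 3670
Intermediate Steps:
Y(O, y) = (-5 + 2*O)²
Y(-31, X) - (1066 - 247) = (-5 + 2*(-31))² - (1066 - 247) = (-5 - 62)² - 1*819 = (-67)² - 819 = 4489 - 819 = 3670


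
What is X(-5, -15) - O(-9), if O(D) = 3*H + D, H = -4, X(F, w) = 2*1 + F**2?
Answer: 48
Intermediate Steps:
X(F, w) = 2 + F**2
O(D) = -12 + D (O(D) = 3*(-4) + D = -12 + D)
X(-5, -15) - O(-9) = (2 + (-5)**2) - (-12 - 9) = (2 + 25) - 1*(-21) = 27 + 21 = 48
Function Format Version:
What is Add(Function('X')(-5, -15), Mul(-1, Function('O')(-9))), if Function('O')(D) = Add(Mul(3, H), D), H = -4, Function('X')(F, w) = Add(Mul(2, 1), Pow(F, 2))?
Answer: 48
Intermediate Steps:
Function('X')(F, w) = Add(2, Pow(F, 2))
Function('O')(D) = Add(-12, D) (Function('O')(D) = Add(Mul(3, -4), D) = Add(-12, D))
Add(Function('X')(-5, -15), Mul(-1, Function('O')(-9))) = Add(Add(2, Pow(-5, 2)), Mul(-1, Add(-12, -9))) = Add(Add(2, 25), Mul(-1, -21)) = Add(27, 21) = 48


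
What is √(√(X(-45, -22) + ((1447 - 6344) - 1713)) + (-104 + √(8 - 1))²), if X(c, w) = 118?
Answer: √((104 - √7)² + 2*I*√1623) ≈ 101.35 + 0.3975*I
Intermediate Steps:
√(√(X(-45, -22) + ((1447 - 6344) - 1713)) + (-104 + √(8 - 1))²) = √(√(118 + ((1447 - 6344) - 1713)) + (-104 + √(8 - 1))²) = √(√(118 + (-4897 - 1713)) + (-104 + √7)²) = √(√(118 - 6610) + (-104 + √7)²) = √(√(-6492) + (-104 + √7)²) = √(2*I*√1623 + (-104 + √7)²) = √((-104 + √7)² + 2*I*√1623)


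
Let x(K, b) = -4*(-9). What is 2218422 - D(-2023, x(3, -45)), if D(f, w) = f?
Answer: 2220445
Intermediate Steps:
x(K, b) = 36
2218422 - D(-2023, x(3, -45)) = 2218422 - 1*(-2023) = 2218422 + 2023 = 2220445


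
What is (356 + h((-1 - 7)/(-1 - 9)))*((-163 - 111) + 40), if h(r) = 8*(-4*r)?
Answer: -386568/5 ≈ -77314.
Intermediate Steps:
h(r) = -32*r
(356 + h((-1 - 7)/(-1 - 9)))*((-163 - 111) + 40) = (356 - 32*(-1 - 7)/(-1 - 9))*((-163 - 111) + 40) = (356 - (-256)/(-10))*(-274 + 40) = (356 - (-256)*(-1)/10)*(-234) = (356 - 32*⅘)*(-234) = (356 - 128/5)*(-234) = (1652/5)*(-234) = -386568/5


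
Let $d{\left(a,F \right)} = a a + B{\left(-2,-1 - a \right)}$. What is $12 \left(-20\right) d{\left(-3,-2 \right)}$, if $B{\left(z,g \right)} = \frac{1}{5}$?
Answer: $-2208$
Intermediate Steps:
$B{\left(z,g \right)} = \frac{1}{5}$
$d{\left(a,F \right)} = \frac{1}{5} + a^{2}$ ($d{\left(a,F \right)} = a a + \frac{1}{5} = a^{2} + \frac{1}{5} = \frac{1}{5} + a^{2}$)
$12 \left(-20\right) d{\left(-3,-2 \right)} = 12 \left(-20\right) \left(\frac{1}{5} + \left(-3\right)^{2}\right) = - 240 \left(\frac{1}{5} + 9\right) = \left(-240\right) \frac{46}{5} = -2208$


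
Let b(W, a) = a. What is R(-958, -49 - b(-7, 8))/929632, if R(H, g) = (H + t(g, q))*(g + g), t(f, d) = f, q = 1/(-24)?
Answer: 3045/24464 ≈ 0.12447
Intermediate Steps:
q = -1/24 ≈ -0.041667
R(H, g) = 2*g*(H + g) (R(H, g) = (H + g)*(g + g) = (H + g)*(2*g) = 2*g*(H + g))
R(-958, -49 - b(-7, 8))/929632 = (2*(-49 - 1*8)*(-958 + (-49 - 1*8)))/929632 = (2*(-49 - 8)*(-958 + (-49 - 8)))*(1/929632) = (2*(-57)*(-958 - 57))*(1/929632) = (2*(-57)*(-1015))*(1/929632) = 115710*(1/929632) = 3045/24464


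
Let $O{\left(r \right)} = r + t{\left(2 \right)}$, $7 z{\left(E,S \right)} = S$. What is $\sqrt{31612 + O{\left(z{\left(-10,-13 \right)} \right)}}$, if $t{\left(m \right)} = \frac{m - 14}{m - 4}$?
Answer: $\frac{\sqrt{1549191}}{7} \approx 177.81$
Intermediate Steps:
$t{\left(m \right)} = \frac{-14 + m}{-4 + m}$
$z{\left(E,S \right)} = \frac{S}{7}$
$O{\left(r \right)} = 6 + r$ ($O{\left(r \right)} = r + \frac{-14 + 2}{-4 + 2} = r + \frac{1}{-2} \left(-12\right) = r - -6 = r + 6 = 6 + r$)
$\sqrt{31612 + O{\left(z{\left(-10,-13 \right)} \right)}} = \sqrt{31612 + \left(6 + \frac{1}{7} \left(-13\right)\right)} = \sqrt{31612 + \left(6 - \frac{13}{7}\right)} = \sqrt{31612 + \frac{29}{7}} = \sqrt{\frac{221313}{7}} = \frac{\sqrt{1549191}}{7}$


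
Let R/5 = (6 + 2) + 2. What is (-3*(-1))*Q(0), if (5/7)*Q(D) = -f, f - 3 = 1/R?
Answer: -3171/250 ≈ -12.684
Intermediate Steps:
R = 50 (R = 5*((6 + 2) + 2) = 5*(8 + 2) = 5*10 = 50)
f = 151/50 (f = 3 + 1/50 = 151/50 ≈ 3.0200)
Q(D) = -1057/250 (Q(D) = 7*(-1*151/50)/5 = (7/5)*(-151/50) = -1057/250)
(-3*(-1))*Q(0) = -3*(-1)*(-1057/250) = 3*(-1057/250) = -3171/250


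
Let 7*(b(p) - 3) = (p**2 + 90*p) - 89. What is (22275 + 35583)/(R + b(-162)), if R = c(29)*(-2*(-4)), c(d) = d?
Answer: 202503/6610 ≈ 30.636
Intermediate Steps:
R = 232 (R = 29*(-2*(-4)) = 29*8 = 232)
b(p) = -68/7 + p**2/7 + 90*p/7 (b(p) = 3 + ((p**2 + 90*p) - 89)/7 = 3 + (-89 + p**2 + 90*p)/7 = 3 + (-89/7 + p**2/7 + 90*p/7) = -68/7 + p**2/7 + 90*p/7)
(22275 + 35583)/(R + b(-162)) = (22275 + 35583)/(232 + (-68/7 + (1/7)*(-162)**2 + (90/7)*(-162))) = 57858/(232 + (-68/7 + (1/7)*26244 - 14580/7)) = 57858/(232 + (-68/7 + 26244/7 - 14580/7)) = 57858/(232 + 11596/7) = 57858/(13220/7) = 57858*(7/13220) = 202503/6610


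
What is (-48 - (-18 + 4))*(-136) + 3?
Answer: 4627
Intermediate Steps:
(-48 - (-18 + 4))*(-136) + 3 = (-48 - 1*(-14))*(-136) + 3 = (-48 + 14)*(-136) + 3 = -34*(-136) + 3 = 4624 + 3 = 4627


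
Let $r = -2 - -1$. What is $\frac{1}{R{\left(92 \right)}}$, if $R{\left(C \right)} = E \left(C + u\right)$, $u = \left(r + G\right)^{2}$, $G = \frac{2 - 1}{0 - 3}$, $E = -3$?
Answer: $- \frac{3}{844} \approx -0.0035545$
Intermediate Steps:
$r = -1$ ($r = -2 + 1 = -1$)
$G = - \frac{1}{3}$ ($G = 1 \frac{1}{-3} = 1 \left(- \frac{1}{3}\right) = - \frac{1}{3} \approx -0.33333$)
$u = \frac{16}{9}$ ($u = \left(-1 - \frac{1}{3}\right)^{2} = \left(- \frac{4}{3}\right)^{2} = \frac{16}{9} \approx 1.7778$)
$R{\left(C \right)} = - \frac{16}{3} - 3 C$ ($R{\left(C \right)} = - 3 \left(C + \frac{16}{9}\right) = - 3 \left(\frac{16}{9} + C\right) = - \frac{16}{3} - 3 C$)
$\frac{1}{R{\left(92 \right)}} = \frac{1}{- \frac{16}{3} - 276} = \frac{1}{- \frac{844}{3}} = - \frac{3}{844}$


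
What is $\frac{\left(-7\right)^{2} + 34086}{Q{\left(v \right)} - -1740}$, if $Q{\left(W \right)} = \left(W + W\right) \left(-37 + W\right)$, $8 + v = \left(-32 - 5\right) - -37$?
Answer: $\frac{6827}{492} \approx 13.876$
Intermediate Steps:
$v = -8$ ($v = -8 - 0 = -8 + \left(-37 + 37\right) = -8 + 0 = -8$)
$Q{\left(W \right)} = 2 W \left(-37 + W\right)$
$\frac{\left(-7\right)^{2} + 34086}{Q{\left(v \right)} - -1740} = \frac{\left(-7\right)^{2} + 34086}{2 \left(-8\right) \left(-37 - 8\right) - -1740} = \frac{49 + 34086}{2 \left(-8\right) \left(-45\right) + 1740} = \frac{34135}{720 + 1740} = \frac{34135}{2460} = 34135 \cdot \frac{1}{2460} = \frac{6827}{492}$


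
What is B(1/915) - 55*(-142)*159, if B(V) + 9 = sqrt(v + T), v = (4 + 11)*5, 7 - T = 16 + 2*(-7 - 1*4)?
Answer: 1241781 + 2*sqrt(22) ≈ 1.2418e+6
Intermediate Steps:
T = 13 (T = 7 - (16 + 2*(-7 - 1*4)) = 7 - (16 + 2*(-7 - 4)) = 7 - (16 + 2*(-11)) = 7 - (16 - 22) = 7 - 1*(-6) = 7 + 6 = 13)
v = 75 (v = 15*5 = 75)
B(V) = -9 + 2*sqrt(22) (B(V) = -9 + sqrt(75 + 13) = -9 + sqrt(88) = -9 + 2*sqrt(22))
B(1/915) - 55*(-142)*159 = (-9 + 2*sqrt(22)) - 55*(-142)*159 = (-9 + 2*sqrt(22)) - (-7810)*159 = (-9 + 2*sqrt(22)) - 1*(-1241790) = (-9 + 2*sqrt(22)) + 1241790 = 1241781 + 2*sqrt(22)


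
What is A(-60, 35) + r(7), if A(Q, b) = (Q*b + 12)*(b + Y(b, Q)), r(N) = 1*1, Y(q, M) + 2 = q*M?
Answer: 4315897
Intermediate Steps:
Y(q, M) = -2 + M*q (Y(q, M) = -2 + q*M = -2 + M*q)
r(N) = 1
A(Q, b) = (12 + Q*b)*(-2 + b + Q*b) (A(Q, b) = (Q*b + 12)*(b + (-2 + Q*b)) = (12 + Q*b)*(-2 + b + Q*b))
A(-60, 35) + r(7) = (-24 + 12*35 - 60*35² + (-60)²*35² + 10*(-60)*35) + 1 = (-24 + 420 - 60*1225 + 3600*1225 - 21000) + 1 = (-24 + 420 - 73500 + 4410000 - 21000) + 1 = 4315896 + 1 = 4315897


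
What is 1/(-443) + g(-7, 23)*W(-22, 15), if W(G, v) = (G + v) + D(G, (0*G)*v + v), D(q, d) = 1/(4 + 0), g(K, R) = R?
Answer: -275107/1772 ≈ -155.25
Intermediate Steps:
D(q, d) = ¼ (D(q, d) = 1/4 = ¼)
W(G, v) = ¼ + G + v (W(G, v) = (G + v) + ¼ = ¼ + G + v)
1/(-443) + g(-7, 23)*W(-22, 15) = 1/(-443) + 23*(¼ - 22 + 15) = -1/443 + 23*(-27/4) = -1/443 - 621/4 = -275107/1772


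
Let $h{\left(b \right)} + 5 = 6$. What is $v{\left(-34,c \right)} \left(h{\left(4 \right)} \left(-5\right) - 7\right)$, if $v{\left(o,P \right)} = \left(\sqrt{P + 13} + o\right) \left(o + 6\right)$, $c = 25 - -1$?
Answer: $-11424 + 336 \sqrt{39} \approx -9325.7$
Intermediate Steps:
$h{\left(b \right)} = 1$ ($h{\left(b \right)} = -5 + 6 = 1$)
$c = 26$ ($c = 25 + 1 = 26$)
$v{\left(o,P \right)} = \left(6 + o\right) \left(o + \sqrt{13 + P}\right)$ ($v{\left(o,P \right)} = \left(\sqrt{13 + P} + o\right) \left(6 + o\right) = \left(o + \sqrt{13 + P}\right) \left(6 + o\right) = \left(6 + o\right) \left(o + \sqrt{13 + P}\right)$)
$v{\left(-34,c \right)} \left(h{\left(4 \right)} \left(-5\right) - 7\right) = \left(\left(-34\right)^{2} + 6 \left(-34\right) + 6 \sqrt{13 + 26} - 34 \sqrt{13 + 26}\right) \left(1 \left(-5\right) - 7\right) = \left(1156 - 204 + 6 \sqrt{39} - 34 \sqrt{39}\right) \left(-5 - 7\right) = \left(952 - 28 \sqrt{39}\right) \left(-12\right) = -11424 + 336 \sqrt{39}$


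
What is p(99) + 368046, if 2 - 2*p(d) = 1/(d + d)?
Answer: 145746611/396 ≈ 3.6805e+5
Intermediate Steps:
p(d) = 1 - 1/(4*d) (p(d) = 1 - 1/(2*(d + d)) = 1 - 1/(2*d)/2 = 1 - 1/(4*d))
p(99) + 368046 = (-¼ + 99)/99 + 368046 = (1/99)*(395/4) + 368046 = 395/396 + 368046 = 145746611/396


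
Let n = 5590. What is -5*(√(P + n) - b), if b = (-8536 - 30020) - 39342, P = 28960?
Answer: -389490 - 25*√1382 ≈ -3.9042e+5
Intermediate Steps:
b = -77898 (b = -38556 - 39342 = -77898)
-5*(√(P + n) - b) = -5*(√(28960 + 5590) - 1*(-77898)) = -5*(√34550 + 77898) = -5*(5*√1382 + 77898) = -5*(77898 + 5*√1382) = -389490 - 25*√1382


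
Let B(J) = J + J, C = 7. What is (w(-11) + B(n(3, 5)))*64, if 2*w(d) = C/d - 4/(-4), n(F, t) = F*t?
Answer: 21248/11 ≈ 1931.6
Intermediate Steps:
w(d) = 1/2 + 7/(2*d) (w(d) = (7/d - 4/(-4))/2 = (7/d - 4*(-1/4))/2 = (7/d + 1)/2 = (1 + 7/d)/2 = 1/2 + 7/(2*d))
B(J) = 2*J
(w(-11) + B(n(3, 5)))*64 = ((1/2)*(7 - 11)/(-11) + 2*(3*5))*64 = ((1/2)*(-1/11)*(-4) + 2*15)*64 = (2/11 + 30)*64 = (332/11)*64 = 21248/11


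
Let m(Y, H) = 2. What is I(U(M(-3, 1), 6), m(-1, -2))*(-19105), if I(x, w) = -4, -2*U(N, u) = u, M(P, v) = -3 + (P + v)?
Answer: 76420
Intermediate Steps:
M(P, v) = -3 + P + v
U(N, u) = -u/2
I(U(M(-3, 1), 6), m(-1, -2))*(-19105) = -4*(-19105) = 76420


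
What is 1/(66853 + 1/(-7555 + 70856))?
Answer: 63301/4231861754 ≈ 1.4958e-5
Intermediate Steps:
1/(66853 + 1/(-7555 + 70856)) = 1/(66853 + 1/63301) = 1/(4231861754/63301) = 63301/4231861754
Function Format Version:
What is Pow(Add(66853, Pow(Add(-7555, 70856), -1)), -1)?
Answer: Rational(63301, 4231861754) ≈ 1.4958e-5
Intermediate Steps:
Pow(Add(66853, Pow(Add(-7555, 70856), -1)), -1) = Pow(Add(66853, Pow(63301, -1)), -1) = Pow(Add(66853, Rational(1, 63301)), -1) = Pow(Rational(4231861754, 63301), -1) = Rational(63301, 4231861754)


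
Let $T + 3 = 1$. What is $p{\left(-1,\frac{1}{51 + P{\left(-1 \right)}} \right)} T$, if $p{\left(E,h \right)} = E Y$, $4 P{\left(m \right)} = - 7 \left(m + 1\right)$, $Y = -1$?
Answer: $-2$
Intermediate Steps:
$T = -2$ ($T = -3 + 1 = -2$)
$P{\left(m \right)} = - \frac{7}{4} - \frac{7 m}{4}$ ($P{\left(m \right)} = \frac{\left(-7\right) \left(m + 1\right)}{4} = \frac{\left(-7\right) \left(1 + m\right)}{4} = \frac{-7 - 7 m}{4} = - \frac{7}{4} - \frac{7 m}{4}$)
$p{\left(E,h \right)} = - E$ ($p{\left(E,h \right)} = E \left(-1\right) = - E$)
$p{\left(-1,\frac{1}{51 + P{\left(-1 \right)}} \right)} T = \left(-1\right) \left(-1\right) \left(-2\right) = 1 \left(-2\right) = -2$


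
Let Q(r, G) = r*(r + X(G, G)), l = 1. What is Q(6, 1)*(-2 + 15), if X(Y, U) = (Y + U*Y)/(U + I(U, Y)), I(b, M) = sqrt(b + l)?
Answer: 312 + 156*sqrt(2) ≈ 532.62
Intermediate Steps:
I(b, M) = sqrt(1 + b) (I(b, M) = sqrt(b + 1) = sqrt(1 + b))
X(Y, U) = (Y + U*Y)/(U + sqrt(1 + U))
Q(r, G) = r*(r + G*(1 + G)/(G + sqrt(1 + G)))
Q(6, 1)*(-2 + 15) = (6*(1*(1 + 1) + 6*(1 + sqrt(1 + 1)))/(1 + sqrt(1 + 1)))*(-2 + 15) = (6*(1*2 + 6*(1 + sqrt(2)))/(1 + sqrt(2)))*13 = (6*(2 + (6 + 6*sqrt(2)))/(1 + sqrt(2)))*13 = (6*(8 + 6*sqrt(2))/(1 + sqrt(2)))*13 = 78*(8 + 6*sqrt(2))/(1 + sqrt(2))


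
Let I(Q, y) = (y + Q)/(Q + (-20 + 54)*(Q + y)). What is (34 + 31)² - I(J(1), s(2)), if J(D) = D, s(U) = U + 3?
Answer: 866119/205 ≈ 4225.0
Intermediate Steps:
s(U) = 3 + U
I(Q, y) = (Q + y)/(34*y + 35*Q) (I(Q, y) = (Q + y)/(Q + 34*(Q + y)) = (Q + y)/(Q + (34*Q + 34*y)) = (Q + y)/(34*y + 35*Q))
(34 + 31)² - I(J(1), s(2)) = (34 + 31)² - (1 + (3 + 2))/(34*(3 + 2) + 35*1) = 65² - (1 + 5)/(34*5 + 35) = 4225 - 6/(170 + 35) = 4225 - 6/205 = 866119/205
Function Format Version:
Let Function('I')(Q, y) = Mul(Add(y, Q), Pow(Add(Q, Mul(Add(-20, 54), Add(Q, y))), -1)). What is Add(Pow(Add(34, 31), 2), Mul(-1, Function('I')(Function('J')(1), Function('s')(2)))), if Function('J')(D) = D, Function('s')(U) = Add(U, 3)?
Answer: Rational(866119, 205) ≈ 4225.0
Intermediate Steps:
Function('s')(U) = Add(3, U)
Function('I')(Q, y) = Mul(Pow(Add(Mul(34, y), Mul(35, Q)), -1), Add(Q, y)) (Function('I')(Q, y) = Mul(Add(Q, y), Pow(Add(Q, Mul(34, Add(Q, y))), -1)) = Mul(Add(Q, y), Pow(Add(Q, Add(Mul(34, Q), Mul(34, y))), -1)) = Mul(Add(Q, y), Pow(Add(Mul(34, y), Mul(35, Q)), -1)) = Mul(Pow(Add(Mul(34, y), Mul(35, Q)), -1), Add(Q, y)))
Add(Pow(Add(34, 31), 2), Mul(-1, Function('I')(Function('J')(1), Function('s')(2)))) = Add(Pow(Add(34, 31), 2), Mul(-1, Mul(Pow(Add(Mul(34, Add(3, 2)), Mul(35, 1)), -1), Add(1, Add(3, 2))))) = Add(Pow(65, 2), Mul(-1, Mul(Pow(Add(Mul(34, 5), 35), -1), Add(1, 5)))) = Add(4225, Mul(-1, Mul(Pow(Add(170, 35), -1), 6))) = Add(4225, Mul(-1, Mul(Pow(205, -1), 6))) = Add(4225, Mul(-1, Mul(Rational(1, 205), 6))) = Add(4225, Mul(-1, Rational(6, 205))) = Add(4225, Rational(-6, 205)) = Rational(866119, 205)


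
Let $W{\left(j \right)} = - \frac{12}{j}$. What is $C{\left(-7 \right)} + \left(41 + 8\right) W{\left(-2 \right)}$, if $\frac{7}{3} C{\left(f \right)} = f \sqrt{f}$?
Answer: $294 - 3 i \sqrt{7} \approx 294.0 - 7.9373 i$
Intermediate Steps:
$C{\left(f \right)} = \frac{3 f^{\frac{3}{2}}}{7}$ ($C{\left(f \right)} = \frac{3 f \sqrt{f}}{7} = \frac{3 f^{\frac{3}{2}}}{7}$)
$C{\left(-7 \right)} + \left(41 + 8\right) W{\left(-2 \right)} = \frac{3 \left(-7\right)^{\frac{3}{2}}}{7} + \left(41 + 8\right) \left(- \frac{12}{-2}\right) = \frac{3 \left(- 7 i \sqrt{7}\right)}{7} + 49 \left(\left(-12\right) \left(- \frac{1}{2}\right)\right) = - 3 i \sqrt{7} + 49 \cdot 6 = - 3 i \sqrt{7} + 294 = 294 - 3 i \sqrt{7}$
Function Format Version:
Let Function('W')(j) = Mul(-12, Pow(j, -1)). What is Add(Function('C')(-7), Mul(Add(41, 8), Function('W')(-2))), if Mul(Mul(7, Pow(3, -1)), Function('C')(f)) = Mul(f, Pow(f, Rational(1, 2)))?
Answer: Add(294, Mul(-3, I, Pow(7, Rational(1, 2)))) ≈ Add(294.00, Mul(-7.9373, I))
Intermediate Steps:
Function('C')(f) = Mul(Rational(3, 7), Pow(f, Rational(3, 2))) (Function('C')(f) = Mul(Rational(3, 7), Mul(f, Pow(f, Rational(1, 2)))) = Mul(Rational(3, 7), Pow(f, Rational(3, 2))))
Add(Function('C')(-7), Mul(Add(41, 8), Function('W')(-2))) = Add(Mul(Rational(3, 7), Pow(-7, Rational(3, 2))), Mul(Add(41, 8), Mul(-12, Pow(-2, -1)))) = Add(Mul(Rational(3, 7), Mul(-7, I, Pow(7, Rational(1, 2)))), Mul(49, Mul(-12, Rational(-1, 2)))) = Add(Mul(-3, I, Pow(7, Rational(1, 2))), Mul(49, 6)) = Add(Mul(-3, I, Pow(7, Rational(1, 2))), 294) = Add(294, Mul(-3, I, Pow(7, Rational(1, 2))))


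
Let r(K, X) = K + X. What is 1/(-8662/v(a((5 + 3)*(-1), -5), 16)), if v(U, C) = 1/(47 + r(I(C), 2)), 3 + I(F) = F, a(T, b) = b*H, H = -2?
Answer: -1/537044 ≈ -1.8620e-6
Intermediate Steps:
a(T, b) = -2*b (a(T, b) = b*(-2) = -2*b)
I(F) = -3 + F
v(U, C) = 1/(46 + C) (v(U, C) = 1/(47 + ((-3 + C) + 2)) = 1/(47 + (-1 + C)) = 1/(46 + C))
1/(-8662/v(a((5 + 3)*(-1), -5), 16)) = 1/(-8662/(1/(46 + 16))) = 1/(-8662/(1/62)) = 1/(-8662/1/62) = 1/(-8662*62) = 1/(-537044) = -1/537044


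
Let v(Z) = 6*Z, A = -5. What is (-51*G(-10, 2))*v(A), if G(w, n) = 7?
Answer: 10710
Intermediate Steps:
(-51*G(-10, 2))*v(A) = (-51*7)*(6*(-5)) = -357*(-30) = 10710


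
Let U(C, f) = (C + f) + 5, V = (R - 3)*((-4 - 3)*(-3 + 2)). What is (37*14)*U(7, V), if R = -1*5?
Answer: -22792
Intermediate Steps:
R = -5
V = -56 (V = (-5 - 3)*((-4 - 3)*(-3 + 2)) = -(-56)*(-1) = -8*7 = -56)
U(C, f) = 5 + C + f
(37*14)*U(7, V) = (37*14)*(5 + 7 - 56) = 518*(-44) = -22792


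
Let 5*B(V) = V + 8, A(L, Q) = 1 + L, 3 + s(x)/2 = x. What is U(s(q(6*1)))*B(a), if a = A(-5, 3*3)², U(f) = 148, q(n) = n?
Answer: 3552/5 ≈ 710.40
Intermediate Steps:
s(x) = -6 + 2*x
a = 16 (a = (1 - 5)² = (-4)² = 16)
B(V) = 8/5 + V/5 (B(V) = (V + 8)/5 = (8 + V)/5 = 8/5 + V/5)
U(s(q(6*1)))*B(a) = 148*(8/5 + (⅕)*16) = 148*(8/5 + 16/5) = 148*(24/5) = 3552/5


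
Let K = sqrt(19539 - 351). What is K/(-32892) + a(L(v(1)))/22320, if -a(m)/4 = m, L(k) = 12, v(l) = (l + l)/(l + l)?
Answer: -1/465 - sqrt(533)/5482 ≈ -0.0063619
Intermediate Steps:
v(l) = 1 (v(l) = (2*l)/((2*l)) = (2*l)*(1/(2*l)) = 1)
K = 6*sqrt(533) (K = sqrt(19188) = 6*sqrt(533) ≈ 138.52)
a(m) = -4*m
K/(-32892) + a(L(v(1)))/22320 = (6*sqrt(533))/(-32892) - 4*12/22320 = (6*sqrt(533))*(-1/32892) - 48*1/22320 = -sqrt(533)/5482 - 1/465 = -1/465 - sqrt(533)/5482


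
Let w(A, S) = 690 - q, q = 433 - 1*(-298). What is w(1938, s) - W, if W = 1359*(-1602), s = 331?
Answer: 2177077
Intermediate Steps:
q = 731 (q = 433 + 298 = 731)
W = -2177118
w(A, S) = -41 (w(A, S) = 690 - 1*731 = 690 - 731 = -41)
w(1938, s) - W = -41 - 1*(-2177118) = -41 + 2177118 = 2177077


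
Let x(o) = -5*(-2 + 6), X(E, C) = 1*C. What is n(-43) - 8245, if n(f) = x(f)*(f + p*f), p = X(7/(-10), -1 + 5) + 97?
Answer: 79475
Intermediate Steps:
X(E, C) = C
p = 101 (p = (-1 + 5) + 97 = 4 + 97 = 101)
x(o) = -20 (x(o) = -5*4 = -20)
n(f) = -2040*f (n(f) = -20*(f + 101*f) = -2040*f)
n(-43) - 8245 = -2040*(-43) - 8245 = 87720 - 8245 = 79475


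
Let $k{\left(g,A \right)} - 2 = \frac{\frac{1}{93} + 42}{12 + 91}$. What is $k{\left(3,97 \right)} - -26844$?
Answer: $\frac{257161741}{9579} \approx 26846.0$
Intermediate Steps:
$k{\left(g,A \right)} = \frac{23065}{9579}$ ($k{\left(g,A \right)} = 2 + \frac{\frac{1}{93} + 42}{12 + 91} = 2 + \frac{\frac{1}{93} + 42}{103} = 2 + \frac{3907}{93} \cdot \frac{1}{103} = 2 + \frac{3907}{9579} = \frac{23065}{9579}$)
$k{\left(3,97 \right)} - -26844 = \frac{23065}{9579} - -26844 = \frac{23065}{9579} + 26844 = \frac{257161741}{9579}$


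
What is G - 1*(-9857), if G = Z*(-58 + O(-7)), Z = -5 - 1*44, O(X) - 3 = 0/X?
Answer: 12552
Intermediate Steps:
O(X) = 3 (O(X) = 3 + 0/X = 3 + 0 = 3)
Z = -49 (Z = -5 - 44 = -49)
G = 2695 (G = -49*(-58 + 3) = -49*(-55) = 2695)
G - 1*(-9857) = 2695 - 1*(-9857) = 2695 + 9857 = 12552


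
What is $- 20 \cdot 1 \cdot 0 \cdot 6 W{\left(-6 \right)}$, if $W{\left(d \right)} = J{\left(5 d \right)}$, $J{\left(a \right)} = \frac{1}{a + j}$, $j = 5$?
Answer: $0$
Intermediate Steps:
$J{\left(a \right)} = \frac{1}{5 + a}$ ($J{\left(a \right)} = \frac{1}{a + 5} = \frac{1}{5 + a}$)
$W{\left(d \right)} = \frac{1}{5 + 5 d}$
$- 20 \cdot 1 \cdot 0 \cdot 6 W{\left(-6 \right)} = - 20 \cdot 1 \cdot 0 \cdot 6 \frac{1}{5 \left(1 - 6\right)} = - 20 \cdot 0 \cdot 6 \frac{1}{5 \left(-5\right)} = \left(-20\right) 0 \cdot \frac{1}{5} \left(- \frac{1}{5}\right) = 0 \left(- \frac{1}{25}\right) = 0$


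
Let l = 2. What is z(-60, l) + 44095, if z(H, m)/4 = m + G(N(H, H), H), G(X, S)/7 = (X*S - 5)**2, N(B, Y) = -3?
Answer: 901603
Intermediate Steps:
G(X, S) = 7*(-5 + S*X)**2 (G(X, S) = 7*(X*S - 5)**2 = 7*(S*X - 5)**2 = 7*(-5 + S*X)**2)
z(H, m) = 4*m + 28*(-5 - 3*H)**2 (z(H, m) = 4*(m + 7*(-5 + H*(-3))**2) = 4*(m + 7*(-5 - 3*H)**2) = 4*m + 28*(-5 - 3*H)**2)
z(-60, l) + 44095 = (4*2 + 28*(5 + 3*(-60))**2) + 44095 = (8 + 28*(5 - 180)**2) + 44095 = (8 + 28*(-175)**2) + 44095 = (8 + 28*30625) + 44095 = (8 + 857500) + 44095 = 857508 + 44095 = 901603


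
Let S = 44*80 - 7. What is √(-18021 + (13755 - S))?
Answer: I*√7779 ≈ 88.199*I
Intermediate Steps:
S = 3513 (S = 3520 - 7 = 3513)
√(-18021 + (13755 - S)) = √(-18021 + (13755 - 1*3513)) = √(-18021 + (13755 - 3513)) = √(-18021 + 10242) = √(-7779) = I*√7779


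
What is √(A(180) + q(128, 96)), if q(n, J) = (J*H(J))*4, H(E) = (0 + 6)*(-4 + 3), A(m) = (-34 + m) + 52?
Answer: 9*I*√26 ≈ 45.891*I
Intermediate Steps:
A(m) = 18 + m
H(E) = -6 (H(E) = 6*(-1) = -6)
q(n, J) = -24*J (q(n, J) = (J*(-6))*4 = -6*J*4 = -24*J)
√(A(180) + q(128, 96)) = √((18 + 180) - 24*96) = √(198 - 2304) = √(-2106) = 9*I*√26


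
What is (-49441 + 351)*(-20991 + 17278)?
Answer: 182271170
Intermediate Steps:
(-49441 + 351)*(-20991 + 17278) = -49090*(-3713) = 182271170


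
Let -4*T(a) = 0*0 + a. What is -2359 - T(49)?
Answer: -9387/4 ≈ -2346.8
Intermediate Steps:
T(a) = -a/4 (T(a) = -(0*0 + a)/4 = -(0 + a)/4 = -a/4)
-2359 - T(49) = -2359 - (-1)*49/4 = -2359 - 1*(-49/4) = -2359 + 49/4 = -9387/4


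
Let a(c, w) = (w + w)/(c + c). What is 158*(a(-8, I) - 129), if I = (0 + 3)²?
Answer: -82239/4 ≈ -20560.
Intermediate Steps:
I = 9 (I = 3² = 9)
a(c, w) = w/c (a(c, w) = (2*w)/((2*c)) = (2*w)*(1/(2*c)) = w/c)
158*(a(-8, I) - 129) = 158*(9/(-8) - 129) = 158*(9*(-⅛) - 129) = 158*(-9/8 - 129) = 158*(-1041/8) = -82239/4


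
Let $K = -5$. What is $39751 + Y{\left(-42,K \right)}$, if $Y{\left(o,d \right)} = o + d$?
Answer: $39704$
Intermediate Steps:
$Y{\left(o,d \right)} = d + o$
$39751 + Y{\left(-42,K \right)} = 39751 - 47 = 39704$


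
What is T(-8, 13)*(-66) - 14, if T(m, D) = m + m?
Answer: 1042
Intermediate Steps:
T(m, D) = 2*m
T(-8, 13)*(-66) - 14 = (2*(-8))*(-66) - 14 = -16*(-66) - 14 = 1056 - 14 = 1042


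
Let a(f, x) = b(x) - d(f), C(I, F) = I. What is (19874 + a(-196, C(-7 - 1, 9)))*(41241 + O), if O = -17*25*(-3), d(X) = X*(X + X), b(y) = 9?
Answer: -2421243684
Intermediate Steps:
d(X) = 2*X**2 (d(X) = X*(2*X) = 2*X**2)
a(f, x) = 9 - 2*f**2
O = 1275 (O = -425*(-3) = 1275)
(19874 + a(-196, C(-7 - 1, 9)))*(41241 + O) = (19874 + (9 - 2*(-196)**2))*(41241 + 1275) = (19874 + (9 - 2*38416))*42516 = (19874 + (9 - 76832))*42516 = (19874 - 76823)*42516 = -56949*42516 = -2421243684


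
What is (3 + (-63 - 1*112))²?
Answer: 29584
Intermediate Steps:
(3 + (-63 - 1*112))² = (3 + (-63 - 112))² = (3 - 175)² = (-172)² = 29584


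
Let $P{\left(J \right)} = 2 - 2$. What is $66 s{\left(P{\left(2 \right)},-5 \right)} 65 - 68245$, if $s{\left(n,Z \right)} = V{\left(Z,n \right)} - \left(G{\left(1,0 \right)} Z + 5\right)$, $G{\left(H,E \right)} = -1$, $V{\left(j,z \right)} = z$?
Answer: $-111145$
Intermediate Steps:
$P{\left(J \right)} = 0$
$s{\left(n,Z \right)} = -5 + Z + n$ ($s{\left(n,Z \right)} = n - \left(- Z + 5\right) = n - \left(5 - Z\right) = n + \left(-5 + Z\right) = -5 + Z + n$)
$66 s{\left(P{\left(2 \right)},-5 \right)} 65 - 68245 = 66 \left(-5 - 5 + 0\right) 65 - 68245 = 66 \left(-10\right) 65 - 68245 = \left(-660\right) 65 - 68245 = -42900 - 68245 = -111145$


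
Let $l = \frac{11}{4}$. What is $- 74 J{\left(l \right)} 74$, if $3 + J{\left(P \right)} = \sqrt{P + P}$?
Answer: $16428 - 2738 \sqrt{22} \approx 3585.6$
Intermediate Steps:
$l = \frac{11}{4}$ ($l = 11 \cdot \frac{1}{4} = \frac{11}{4} \approx 2.75$)
$J{\left(P \right)} = -3 + \sqrt{2} \sqrt{P}$ ($J{\left(P \right)} = -3 + \sqrt{P + P} = -3 + \sqrt{2 P} = -3 + \sqrt{2} \sqrt{P}$)
$- 74 J{\left(l \right)} 74 = - 74 \left(-3 + \sqrt{2} \sqrt{\frac{11}{4}}\right) 74 = - 74 \left(-3 + \sqrt{2} \frac{\sqrt{11}}{2}\right) 74 = - 74 \left(-3 + \frac{\sqrt{22}}{2}\right) 74 = \left(222 - 37 \sqrt{22}\right) 74 = 16428 - 2738 \sqrt{22}$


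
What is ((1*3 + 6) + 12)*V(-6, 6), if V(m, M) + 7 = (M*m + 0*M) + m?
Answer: -1029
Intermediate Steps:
V(m, M) = -7 + m + M*m (V(m, M) = -7 + ((M*m + 0*M) + m) = -7 + ((M*m + 0) + m) = -7 + (M*m + m) = -7 + (m + M*m) = -7 + m + M*m)
((1*3 + 6) + 12)*V(-6, 6) = ((1*3 + 6) + 12)*(-7 - 6 + 6*(-6)) = ((3 + 6) + 12)*(-7 - 6 - 36) = (9 + 12)*(-49) = 21*(-49) = -1029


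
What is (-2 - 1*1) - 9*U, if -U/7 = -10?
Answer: -633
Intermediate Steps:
U = 70 (U = -7*(-10) = 70)
(-2 - 1*1) - 9*U = (-2 - 1*1) - 9*70 = (-2 - 1) - 630 = -3 - 630 = -633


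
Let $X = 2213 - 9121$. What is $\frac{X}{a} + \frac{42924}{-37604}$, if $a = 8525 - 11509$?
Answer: $\frac{1175743}{1001878} \approx 1.1735$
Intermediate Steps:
$a = -2984$ ($a = 8525 - 11509 = -2984$)
$X = -6908$ ($X = 2213 - 9121 = -6908$)
$\frac{X}{a} + \frac{42924}{-37604} = - \frac{6908}{-2984} + \frac{42924}{-37604} = \left(-6908\right) \left(- \frac{1}{2984}\right) + 42924 \left(- \frac{1}{37604}\right) = \frac{1727}{746} - \frac{1533}{1343} = \frac{1175743}{1001878}$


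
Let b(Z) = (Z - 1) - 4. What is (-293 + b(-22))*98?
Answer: -31360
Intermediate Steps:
b(Z) = -5 + Z (b(Z) = (-1 + Z) - 4 = -5 + Z)
(-293 + b(-22))*98 = (-293 + (-5 - 22))*98 = (-293 - 27)*98 = -320*98 = -31360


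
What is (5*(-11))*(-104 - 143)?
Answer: 13585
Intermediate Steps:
(5*(-11))*(-104 - 143) = -55*(-247) = 13585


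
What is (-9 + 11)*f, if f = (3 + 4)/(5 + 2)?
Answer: 2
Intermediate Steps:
f = 1 (f = 7/7 = 7*(1/7) = 1)
(-9 + 11)*f = (-9 + 11)*1 = 2*1 = 2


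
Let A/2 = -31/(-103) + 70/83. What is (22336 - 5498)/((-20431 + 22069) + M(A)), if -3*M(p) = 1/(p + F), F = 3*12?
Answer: 16534747620/1608491071 ≈ 10.280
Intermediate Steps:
A = 19566/8549 (A = 2*(-31/(-103) + 70/83) = 2*(-31*(-1/103) + 70*(1/83)) = 2*(31/103 + 70/83) = 2*(9783/8549) = 19566/8549 ≈ 2.2887)
F = 36
M(p) = -1/(3*(36 + p)) (M(p) = -1/(3*(p + 36)) = -1/(3*(36 + p)))
(22336 - 5498)/((-20431 + 22069) + M(A)) = (22336 - 5498)/((-20431 + 22069) - 1/(108 + 3*(19566/8549))) = 16838/(1638 - 1/(108 + 58698/8549)) = 16838/(1638 - 1/981990/8549) = 16838/(1638 - 1*8549/981990) = 16838/(1638 - 8549/981990) = 16838/(1608491071/981990) = 16838*(981990/1608491071) = 16534747620/1608491071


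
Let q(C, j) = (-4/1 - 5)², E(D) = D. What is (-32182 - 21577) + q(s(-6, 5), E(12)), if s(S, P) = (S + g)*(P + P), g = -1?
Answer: -53678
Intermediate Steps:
s(S, P) = 2*P*(-1 + S) (s(S, P) = (S - 1)*(P + P) = (-1 + S)*(2*P) = 2*P*(-1 + S))
q(C, j) = 81 (q(C, j) = (-4*1 - 5)² = (-4 - 5)² = (-9)² = 81)
(-32182 - 21577) + q(s(-6, 5), E(12)) = (-32182 - 21577) + 81 = -53759 + 81 = -53678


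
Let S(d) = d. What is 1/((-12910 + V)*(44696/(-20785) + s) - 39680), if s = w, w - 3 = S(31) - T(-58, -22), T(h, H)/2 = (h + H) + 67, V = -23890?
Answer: -4157/9014643200 ≈ -4.6114e-7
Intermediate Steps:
T(h, H) = 134 + 2*H + 2*h (T(h, H) = 2*((h + H) + 67) = 2*((H + h) + 67) = 2*(67 + H + h) = 134 + 2*H + 2*h)
w = 60 (w = 3 + (31 - (134 + 2*(-22) + 2*(-58))) = 3 + (31 - (134 - 44 - 116)) = 3 + (31 - 1*(-26)) = 3 + (31 + 26) = 3 + 57 = 60)
s = 60
1/((-12910 + V)*(44696/(-20785) + s) - 39680) = 1/((-12910 - 23890)*(44696/(-20785) + 60) - 39680) = 1/(-36800*(44696*(-1/20785) + 60) - 39680) = 1/(-36800*(-44696/20785 + 60) - 39680) = 1/(-36800*1202404/20785 - 39680) = 1/(-8849693440/4157 - 39680) = 1/(-9014643200/4157) = -4157/9014643200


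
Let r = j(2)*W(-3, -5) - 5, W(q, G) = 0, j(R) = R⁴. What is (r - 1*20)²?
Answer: 625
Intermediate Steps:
r = -5 (r = 2⁴*0 - 5 = 16*0 - 5 = 0 - 5 = -5)
(r - 1*20)² = (-5 - 1*20)² = (-5 - 20)² = (-25)² = 625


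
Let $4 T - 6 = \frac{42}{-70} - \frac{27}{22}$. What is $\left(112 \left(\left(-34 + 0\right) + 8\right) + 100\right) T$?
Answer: $- \frac{322677}{110} \approx -2933.4$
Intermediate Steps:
$T = \frac{459}{440}$ ($T = \frac{3}{2} + \frac{\frac{42}{-70} - \frac{27}{22}}{4} = \frac{3}{2} + \frac{42 \left(- \frac{1}{70}\right) - \frac{27}{22}}{4} = \frac{3}{2} + \frac{- \frac{3}{5} - \frac{27}{22}}{4} = \frac{3}{2} + \frac{1}{4} \left(- \frac{201}{110}\right) = \frac{3}{2} - \frac{201}{440} = \frac{459}{440} \approx 1.0432$)
$\left(112 \left(\left(-34 + 0\right) + 8\right) + 100\right) T = \left(112 \left(\left(-34 + 0\right) + 8\right) + 100\right) \frac{459}{440} = \left(112 \left(-34 + 8\right) + 100\right) \frac{459}{440} = \left(112 \left(-26\right) + 100\right) \frac{459}{440} = \left(-2912 + 100\right) \frac{459}{440} = \left(-2812\right) \frac{459}{440} = - \frac{322677}{110}$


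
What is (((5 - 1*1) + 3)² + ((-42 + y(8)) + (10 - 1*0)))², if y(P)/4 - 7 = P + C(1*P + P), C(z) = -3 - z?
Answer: 1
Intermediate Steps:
y(P) = 16 - 4*P (y(P) = 28 + 4*(P + (-3 - (1*P + P))) = 28 + 4*(P + (-3 - (P + P))) = 28 + 4*(P + (-3 - 2*P)) = 28 + 4*(-3 - P) = 28 + (-12 - 4*P) = 16 - 4*P)
(((5 - 1*1) + 3)² + ((-42 + y(8)) + (10 - 1*0)))² = (((5 - 1*1) + 3)² + ((-42 + (16 - 4*8)) + (10 - 1*0)))² = (((5 - 1) + 3)² + ((-42 + (16 - 32)) + (10 + 0)))² = ((4 + 3)² + ((-42 - 16) + 10))² = (7² + (-58 + 10))² = (49 - 48)² = 1² = 1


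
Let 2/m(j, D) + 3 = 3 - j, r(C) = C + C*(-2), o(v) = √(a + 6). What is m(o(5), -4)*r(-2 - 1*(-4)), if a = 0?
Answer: 2*√6/3 ≈ 1.6330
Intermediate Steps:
o(v) = √6 (o(v) = √(0 + 6) = √6)
r(C) = -C (r(C) = C - 2*C = -C)
m(j, D) = -2/j (m(j, D) = 2/(-3 + (3 - j)) = 2/((-j)) = 2*(-1/j) = -2/j)
m(o(5), -4)*r(-2 - 1*(-4)) = (-2*√6/6)*(-(-2 - 1*(-4))) = (-√6/3)*(-(-2 + 4)) = (-√6/3)*(-1*2) = -√6/3*(-2) = 2*√6/3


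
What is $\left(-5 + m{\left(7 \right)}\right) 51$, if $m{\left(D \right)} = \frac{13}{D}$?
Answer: $- \frac{1122}{7} \approx -160.29$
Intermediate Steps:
$\left(-5 + m{\left(7 \right)}\right) 51 = \left(-5 + \frac{13}{7}\right) 51 = \left(- \frac{22}{7}\right) 51 = - \frac{1122}{7}$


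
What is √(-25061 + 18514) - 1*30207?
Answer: -30207 + I*√6547 ≈ -30207.0 + 80.914*I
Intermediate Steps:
√(-25061 + 18514) - 1*30207 = √(-6547) - 30207 = I*√6547 - 30207 = -30207 + I*√6547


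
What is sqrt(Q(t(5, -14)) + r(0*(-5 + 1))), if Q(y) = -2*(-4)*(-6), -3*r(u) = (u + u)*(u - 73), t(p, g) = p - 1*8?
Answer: 4*I*sqrt(3) ≈ 6.9282*I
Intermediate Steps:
t(p, g) = -8 + p (t(p, g) = p - 8 = -8 + p)
r(u) = -2*u*(-73 + u)/3 (r(u) = -(u + u)*(u - 73)/3 = -2*u*(-73 + u)/3)
Q(y) = -48 (Q(y) = 8*(-6) = -48)
sqrt(Q(t(5, -14)) + r(0*(-5 + 1))) = sqrt(-48 + 2*(0*(-5 + 1))*(73 - 0*(-5 + 1))/3) = sqrt(-48 + 2*(0*(-4))*(73 - 0*(-4))/3) = sqrt(-48 + (2/3)*0*(73 - 1*0)) = sqrt(-48 + (2/3)*0*(73 + 0)) = sqrt(-48 + (2/3)*0*73) = sqrt(-48 + 0) = sqrt(-48) = 4*I*sqrt(3)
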